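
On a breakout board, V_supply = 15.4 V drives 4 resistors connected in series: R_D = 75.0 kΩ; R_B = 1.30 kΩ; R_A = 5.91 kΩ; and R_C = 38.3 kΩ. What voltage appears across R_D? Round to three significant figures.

V ≈ 9.58 V

Series total: ΣR = 75.0 + 1.30 + 5.91 + 38.3 = 120.5 kΩ.
V = V_supply · R/ΣR = 15.4 × 0.6224 = 9.584 V.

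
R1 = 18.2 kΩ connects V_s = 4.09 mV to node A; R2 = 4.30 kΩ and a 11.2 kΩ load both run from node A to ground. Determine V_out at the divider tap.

The load sits in parallel with R2, giving an effective lower resistance R2' = R2·R_L/(R2+R_L) = 3.107 kΩ.
Voltage divider with the loaded lower leg: V_out = 4.09 × 3.107/(18.2 + 3.107) = 4.09 × 0.1458 = 0.5964 mV.

V_out ≈ 0.596 mV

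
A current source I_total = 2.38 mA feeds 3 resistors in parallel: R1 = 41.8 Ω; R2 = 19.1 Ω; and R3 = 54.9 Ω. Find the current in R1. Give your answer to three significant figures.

Total conductance ΣG = 1/41.8 + 1/19.1 + 1/54.9 = 0.09449 (units of 1/Ω).
R1 takes the fraction G_k/ΣG = 0.02392/0.09449 = 0.2532, so I = 2.38 × 0.2532 = 0.6026 mA.

I ≈ 0.603 mA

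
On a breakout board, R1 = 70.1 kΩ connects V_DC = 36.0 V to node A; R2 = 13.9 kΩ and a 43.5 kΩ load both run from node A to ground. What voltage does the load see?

First combine the lower leg with the load: R2 ‖ R_L = 10.53 kΩ.
Now apply the divider: V_out = 36.0 × 0.1306 = 4.703 V.
(Unloaded it would be 5.96 V; the load pulls it down.)

V_out ≈ 4.70 V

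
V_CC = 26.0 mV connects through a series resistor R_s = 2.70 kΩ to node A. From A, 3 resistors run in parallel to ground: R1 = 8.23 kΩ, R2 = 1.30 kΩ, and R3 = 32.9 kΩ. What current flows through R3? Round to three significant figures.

Equivalent of the parallel group: R_p = 1.086 kΩ.
Node voltage V_A = V_CC · R_p/(R_s + R_p) = 26.0 × 0.2868 = 7.456 mV.
I(R3) = V_A / R3 = 7.456/32.9 = 0.2266 µA.
(Check via current divider: I_total = 6.868 µA; share G_k/ΣG = 0.03300 → same result.)

I ≈ 0.227 µA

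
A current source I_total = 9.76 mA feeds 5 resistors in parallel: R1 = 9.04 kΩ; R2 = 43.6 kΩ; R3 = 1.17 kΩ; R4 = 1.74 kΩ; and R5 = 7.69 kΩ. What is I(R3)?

I ≈ 4.93 mA

ΣG = 1/9.04 + 1/43.6 + 1/1.17 + 1/1.74 + 1/7.69 = 1.693.
R3 takes the fraction G_k/ΣG = 0.8547/1.693 = 0.5048, so I = 9.76 × 0.5048 = 4.927 mA.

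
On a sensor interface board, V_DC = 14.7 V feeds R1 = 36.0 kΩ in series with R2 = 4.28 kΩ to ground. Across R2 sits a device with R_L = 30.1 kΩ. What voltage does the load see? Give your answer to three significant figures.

V_out ≈ 1.39 V

R2 ‖ R_L = (4.28 × 30.1)/(4.28 + 30.1) = 3.747 kΩ.
Now apply the divider: V_out = 14.7 × 0.09428 = 1.386 V.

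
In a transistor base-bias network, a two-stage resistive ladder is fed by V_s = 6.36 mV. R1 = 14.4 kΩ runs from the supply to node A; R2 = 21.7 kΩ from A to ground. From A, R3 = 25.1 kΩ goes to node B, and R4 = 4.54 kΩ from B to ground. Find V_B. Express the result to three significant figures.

V_B ≈ 0.453 mV

Node A sees R2 in parallel with the series input of stage 2, R3 + R4 = 29.64 kΩ.
R2 ‖ (R3+R4) = 12.53 kΩ.
V_A = 6.36 × 12.53/(14.4 + 12.53) = 2.959 mV.
Stage 2 is unloaded, so V_B = V_A · R4/(R3+R4) = 2.959 × 4.54/29.64 = 0.4532 mV.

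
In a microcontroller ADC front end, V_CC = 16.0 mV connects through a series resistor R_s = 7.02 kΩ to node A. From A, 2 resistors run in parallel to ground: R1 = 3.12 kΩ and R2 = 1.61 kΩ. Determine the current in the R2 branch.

Equivalent of the parallel group: R_p = 1.062 kΩ.
V_A by voltage divider: V_A = 16.0 × 1.062/(7.02 + 1.062) = 2.102 mV.
I(R2) = V_A / R2 = 2.102/1.61 = 1.306 µA.
(Check via current divider: I_total = 1.980 µA; share G_k/ΣG = 0.6596 → same result.)

I ≈ 1.31 µA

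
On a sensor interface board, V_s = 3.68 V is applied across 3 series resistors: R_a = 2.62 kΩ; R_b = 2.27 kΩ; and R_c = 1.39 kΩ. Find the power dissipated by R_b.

Series current I = V_s/ΣR = 3.68/6.280 = 0.5860 mA.
V(R_b) = I·R = 1.330 V; P = V·I = 1.330 × 0.5860 = 0.7795 mW.

P ≈ 0.779 mW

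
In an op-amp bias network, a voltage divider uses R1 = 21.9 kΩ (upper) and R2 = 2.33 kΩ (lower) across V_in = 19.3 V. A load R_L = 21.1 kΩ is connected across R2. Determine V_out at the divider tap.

V_out ≈ 1.69 V

The load sits in parallel with R2, giving an effective lower resistance R2' = R2·R_L/(R2+R_L) = 2.098 kΩ.
Now apply the divider: V_out = 19.3 × 0.08744 = 1.687 V.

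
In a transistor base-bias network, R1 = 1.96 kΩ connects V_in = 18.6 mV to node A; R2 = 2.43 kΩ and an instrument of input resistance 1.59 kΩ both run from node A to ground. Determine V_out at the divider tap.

V_out ≈ 6.12 mV

R2 ‖ R_L = (2.43 × 1.59)/(2.43 + 1.59) = 0.9611 kΩ.
Then V_out = V_in · R2'/(R1 + R2') = 18.6 × 0.9611/2.921 = 6.120 mV.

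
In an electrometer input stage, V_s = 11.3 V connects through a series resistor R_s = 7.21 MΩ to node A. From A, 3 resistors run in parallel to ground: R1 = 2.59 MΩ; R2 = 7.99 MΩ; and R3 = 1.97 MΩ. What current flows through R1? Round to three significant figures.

I ≈ 0.523 µA

Parallel bank: R_p = 1/(1/2.59 + 1/7.99 + 1/1.97) = 0.9815 MΩ.
V_A by voltage divider: V_A = 11.3 × 0.9815/(7.21 + 0.9815) = 1.354 V.
Branch current I = V_A/R1 = 1.354/2.59 = 0.5228 µA.
(Check via current divider: I_total = 1.379 µA; share G_k/ΣG = 0.3789 → same result.)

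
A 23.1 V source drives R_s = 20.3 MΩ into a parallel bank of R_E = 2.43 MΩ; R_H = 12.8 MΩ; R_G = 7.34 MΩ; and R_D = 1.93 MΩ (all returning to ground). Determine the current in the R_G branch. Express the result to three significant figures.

I ≈ 0.130 µA

Combine the parallel branches: R_p = (1/2.43 + 1/12.8 + 1/7.34 + 1/1.93)⁻¹ = 0.8741 MΩ.
V_A by voltage divider: V_A = 23.1 × 0.8741/(20.3 + 0.8741) = 0.9536 V.
Branch current I = V_A/R_G = 0.9536/7.34 = 0.1299 µA.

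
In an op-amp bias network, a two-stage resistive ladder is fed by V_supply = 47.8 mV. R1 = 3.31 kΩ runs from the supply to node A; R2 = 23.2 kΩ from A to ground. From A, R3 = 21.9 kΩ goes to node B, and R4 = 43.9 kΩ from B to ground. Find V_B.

Node A sees R2 in parallel with the series input of stage 2, R3 + R4 = 65.80 kΩ.
R2 ‖ (R3+R4) = 17.15 kΩ.
First divider: V_A = V_supply · 17.15/(3.31 + 17.15) = 40.07 mV.
Then the unloaded second divider: V_B = V_A × R4/(R3+R4) = 40.07 × 0.6672 = 26.73 mV.

V_B ≈ 26.7 mV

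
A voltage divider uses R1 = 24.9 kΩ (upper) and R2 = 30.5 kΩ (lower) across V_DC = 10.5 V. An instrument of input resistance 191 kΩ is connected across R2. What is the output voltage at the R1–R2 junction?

First combine the lower leg with the load: R2 ‖ R_L = 26.30 kΩ.
Then V_out = V_DC · R2'/(R1 + R2') = 10.5 × 26.30/51.20 = 5.394 V.

V_out ≈ 5.39 V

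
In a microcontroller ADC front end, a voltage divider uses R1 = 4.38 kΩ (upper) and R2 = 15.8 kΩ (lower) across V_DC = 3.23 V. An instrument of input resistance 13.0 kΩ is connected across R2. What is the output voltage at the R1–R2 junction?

V_out ≈ 2.00 V

R2 ‖ R_L = (15.8 × 13.0)/(15.8 + 13.0) = 7.132 kΩ.
Now apply the divider: V_out = 3.23 × 0.6195 = 2.001 V.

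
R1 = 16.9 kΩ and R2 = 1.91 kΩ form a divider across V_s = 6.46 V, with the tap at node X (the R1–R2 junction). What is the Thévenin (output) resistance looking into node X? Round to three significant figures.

Zeroing V_s shorts the top of R1 to ground, so R_th = R1 ‖ R2 = 1.716 kΩ.

R_th ≈ 1.72 kΩ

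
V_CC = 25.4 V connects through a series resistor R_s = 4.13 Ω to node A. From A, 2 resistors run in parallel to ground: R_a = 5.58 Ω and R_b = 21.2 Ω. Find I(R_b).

Parallel bank: R_p = 1/(1/5.58 + 1/21.2) = 4.417 Ω.
V_A = 25.4 × 4.417/8.547 = 13.13 V.
Branch current I = V_A/R_b = 13.13/21.2 = 0.6192 A.
(Equivalently: I_total = 2.972 A, then current-divider fraction G_k/ΣG = 0.2084.)

I ≈ 0.619 A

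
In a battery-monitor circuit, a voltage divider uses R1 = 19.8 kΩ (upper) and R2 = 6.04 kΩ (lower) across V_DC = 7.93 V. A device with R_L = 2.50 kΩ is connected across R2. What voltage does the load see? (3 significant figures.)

V_out ≈ 0.650 V

The load sits in parallel with R2, giving an effective lower resistance R2' = R2·R_L/(R2+R_L) = 1.768 kΩ.
Now apply the divider: V_out = 7.93 × 0.08198 = 0.6501 V.
(Unloaded it would be 1.85 V; the load pulls it down.)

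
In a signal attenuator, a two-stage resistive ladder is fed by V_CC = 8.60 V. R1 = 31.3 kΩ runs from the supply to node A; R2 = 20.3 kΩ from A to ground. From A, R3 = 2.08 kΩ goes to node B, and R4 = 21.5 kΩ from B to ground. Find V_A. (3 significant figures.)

Looking into the second stage from A: R3 + R4 = 23.58 kΩ appears in parallel with R2.
R2 ‖ (R3+R4) = 10.91 kΩ.
First divider: V_A = V_CC · 10.91/(31.3 + 10.91) = 2.223 V.

V_A ≈ 2.22 V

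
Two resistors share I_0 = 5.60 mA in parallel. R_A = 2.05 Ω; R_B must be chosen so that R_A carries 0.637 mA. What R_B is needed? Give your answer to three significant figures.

R_B ≈ 0.263 Ω

In a two-way split, I_A/I_0 = R_B/(R_A + R_B).
0.637/5.60 = R_B/(R_A + R_B) → R_B = R_A · (0.1138)/(1 − 0.1138) = 2.05 × 0.1283 = 0.2631 Ω.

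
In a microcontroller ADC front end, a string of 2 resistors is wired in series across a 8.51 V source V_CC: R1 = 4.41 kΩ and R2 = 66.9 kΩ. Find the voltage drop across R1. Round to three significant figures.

V ≈ 0.526 V

ΣR = 4.41 + 66.9 = 71.31 kΩ.
By the voltage-divider rule, V = 8.51 × 4.410/71.31 = 0.5263 V.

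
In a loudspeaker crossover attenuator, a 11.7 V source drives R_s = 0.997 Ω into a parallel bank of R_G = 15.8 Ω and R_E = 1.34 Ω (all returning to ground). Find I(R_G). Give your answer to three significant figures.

I ≈ 0.410 A

Combine the parallel branches: R_p = (1/15.8 + 1/1.34)⁻¹ = 1.235 Ω.
V_A = 11.7 × 1.235/2.232 = 6.474 V.
I(R_G) = V_A / R_G = 6.474/15.8 = 0.4098 A.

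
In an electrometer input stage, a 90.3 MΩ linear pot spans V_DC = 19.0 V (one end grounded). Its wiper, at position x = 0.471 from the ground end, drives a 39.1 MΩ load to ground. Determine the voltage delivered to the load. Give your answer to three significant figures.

Split the track: R_lower = x·R_p = 42.53 MΩ, R_upper = (1−x)·R_p = 47.77 MΩ.
R_L loads the lower segment: effective lower R = 20.37 MΩ.
Then V_out = V_DC · 20.37/(47.77 + 20.37) = 5.680 V.

V_out ≈ 5.68 V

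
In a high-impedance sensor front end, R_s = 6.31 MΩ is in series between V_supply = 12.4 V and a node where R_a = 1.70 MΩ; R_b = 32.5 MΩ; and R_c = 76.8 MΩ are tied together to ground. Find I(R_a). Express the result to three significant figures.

I ≈ 1.46 µA

Combine the parallel branches: R_p = (1/1.70 + 1/32.5 + 1/76.8)⁻¹ = 1.582 MΩ.
Node voltage V_A = V_supply · R_p/(R_s + R_p) = 12.4 × 0.2005 = 2.486 V.
Branch current I = V_A/R_a = 2.486/1.70 = 1.462 µA.
(Equivalently: I_total = 1.571 µA, then current-divider fraction G_k/ΣG = 0.9307.)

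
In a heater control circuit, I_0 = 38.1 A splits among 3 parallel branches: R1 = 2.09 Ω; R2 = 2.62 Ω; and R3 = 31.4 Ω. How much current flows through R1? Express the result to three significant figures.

ΣG = 1/2.09 + 1/2.62 + 1/31.4 = 0.8920.
Current divider: I(R1) = I_0 · G_k/ΣG = 38.1 × (0.4785/0.8920) = 38.1 × 0.5364 = 20.44 A.

I ≈ 20.4 A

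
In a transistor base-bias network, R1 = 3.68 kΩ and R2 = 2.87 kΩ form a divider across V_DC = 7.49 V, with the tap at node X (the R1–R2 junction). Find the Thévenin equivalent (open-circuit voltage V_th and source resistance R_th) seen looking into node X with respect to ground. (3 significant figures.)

V_th ≈ 3.28 V, R_th ≈ 1.61 kΩ

V_th is the unloaded tap voltage: V_DC · R2/(R1+R2) = 7.49 × 0.4382 = 3.282 V.
With V_DC suppressed (replaced by a short), R_th = R1 ‖ R2 = (3.680 × 2.87)/(3.680 + 2.87) = 1.612 kΩ.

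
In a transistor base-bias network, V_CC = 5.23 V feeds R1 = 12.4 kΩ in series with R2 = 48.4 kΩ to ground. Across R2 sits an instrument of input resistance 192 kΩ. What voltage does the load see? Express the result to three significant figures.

The load sits in parallel with R2, giving an effective lower resistance R2' = R2·R_L/(R2+R_L) = 38.66 kΩ.
Then V_out = V_CC · R2'/(R1 + R2') = 5.23 × 38.66/51.06 = 3.960 V.
(Unloaded it would be 4.16 V; the load pulls it down.)

V_out ≈ 3.96 V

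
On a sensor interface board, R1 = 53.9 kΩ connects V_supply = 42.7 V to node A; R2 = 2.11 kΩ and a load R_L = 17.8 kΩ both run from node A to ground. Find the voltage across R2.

First combine the lower leg with the load: R2 ‖ R_L = 1.886 kΩ.
Then V_out = V_supply · R2'/(R1 + R2') = 42.7 × 1.886/55.79 = 1.444 V.
(Unloaded it would be 1.61 V; the load pulls it down.)

V_out ≈ 1.44 V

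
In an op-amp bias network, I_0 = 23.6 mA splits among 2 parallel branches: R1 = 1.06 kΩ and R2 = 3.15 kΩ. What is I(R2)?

With just two branches, the current splits inversely with resistance.
I(R2) = 23.6 × 1.06/(1.06 + 3.15) = 23.6 × 0.2518 = 5.942 mA.

I ≈ 5.94 mA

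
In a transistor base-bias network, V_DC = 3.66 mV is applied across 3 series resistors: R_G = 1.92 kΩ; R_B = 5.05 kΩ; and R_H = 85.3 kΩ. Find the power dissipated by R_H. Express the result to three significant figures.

P ≈ 0.134 nW

The common current is I = 3.66/92.27 = 0.03967 µA.
P(R_H) = I²·R_H = (0.03967)² × 85.3 = 0.1342 nW.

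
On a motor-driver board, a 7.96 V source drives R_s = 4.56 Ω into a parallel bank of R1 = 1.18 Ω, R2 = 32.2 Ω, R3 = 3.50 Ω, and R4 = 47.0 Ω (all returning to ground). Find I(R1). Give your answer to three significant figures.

I ≈ 1.05 A

Parallel bank: R_p = 1/(1/1.18 + 1/32.2 + 1/3.50 + 1/47.0) = 0.8435 Ω.
Node voltage V_A = V_in · R_p/(R_s + R_p) = 7.96 × 0.1561 = 1.243 V.
I(R1) = V_A / R1 = 1.243/1.18 = 1.053 A.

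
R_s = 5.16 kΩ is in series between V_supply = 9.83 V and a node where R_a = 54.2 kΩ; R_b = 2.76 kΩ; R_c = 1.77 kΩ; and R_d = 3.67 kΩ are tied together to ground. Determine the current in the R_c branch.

I ≈ 0.762 mA

Parallel bank: R_p = 1/(1/54.2 + 1/2.76 + 1/1.77 + 1/3.67) = 0.8209 kΩ.
V_A = 9.83 × 0.8209/5.981 = 1.349 V.
Branch current I = V_A/R_c = 1.349/1.77 = 0.7622 mA.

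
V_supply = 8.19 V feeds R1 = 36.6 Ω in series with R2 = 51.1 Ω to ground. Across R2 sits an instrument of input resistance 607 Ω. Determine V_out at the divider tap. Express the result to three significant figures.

V_out ≈ 4.61 V

First combine the lower leg with the load: R2 ‖ R_L = 47.13 Ω.
Then V_out = V_supply · R2'/(R1 + R2') = 8.19 × 47.13/83.73 = 4.610 V.
(Unloaded it would be 4.77 V; the load pulls it down.)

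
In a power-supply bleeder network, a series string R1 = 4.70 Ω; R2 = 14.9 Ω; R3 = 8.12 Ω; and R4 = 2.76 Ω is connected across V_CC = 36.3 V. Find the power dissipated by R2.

P ≈ 21.1 W

Series current I = V_CC/ΣR = 36.3/30.48 = 1.191 A.
P = I²R = 1.418 × 14.9 = 21.13 W.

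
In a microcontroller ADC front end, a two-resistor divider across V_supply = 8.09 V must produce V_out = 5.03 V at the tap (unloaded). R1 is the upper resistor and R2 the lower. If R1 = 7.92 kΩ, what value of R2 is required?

R2 ≈ 13.0 kΩ

Required fraction k = V_out/V_supply = 0.6218.
Rearranging, R2 = R1·k/(1−k) = 7.92 × 1.644 = 13.02 kΩ.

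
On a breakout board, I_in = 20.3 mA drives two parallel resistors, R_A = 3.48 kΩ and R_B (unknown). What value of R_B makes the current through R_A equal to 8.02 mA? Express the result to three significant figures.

The fraction through R_A equals R_B/(R_A+R_B).
8.02/20.3 = R_B/(R_A + R_B) → R_B = R_A · (0.3951)/(1 − 0.3951) = 3.48 × 0.6531 = 2.273 kΩ.

R_B ≈ 2.27 kΩ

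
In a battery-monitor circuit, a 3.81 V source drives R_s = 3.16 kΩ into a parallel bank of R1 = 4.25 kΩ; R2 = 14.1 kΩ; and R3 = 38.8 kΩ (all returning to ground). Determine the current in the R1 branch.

I ≈ 0.437 mA

Combine the parallel branches: R_p = (1/4.25 + 1/14.1 + 1/38.8)⁻¹ = 3.012 kΩ.
V_A = 3.81 × 3.012/6.172 = 1.859 V.
Branch current I = V_A/R1 = 1.859/4.25 = 0.4375 mA.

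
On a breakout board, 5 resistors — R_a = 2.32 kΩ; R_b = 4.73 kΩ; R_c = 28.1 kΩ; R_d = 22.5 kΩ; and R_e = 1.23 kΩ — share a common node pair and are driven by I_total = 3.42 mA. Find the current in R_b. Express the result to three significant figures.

Conductances: ΣG = 1/2.32 + 1/4.73 + 1/28.1 + 1/22.5 + 1/1.23 = 1.535 (1/kΩ).
R_b takes the fraction G_k/ΣG = 0.2114/1.535 = 0.1377, so I = 3.42 × 0.1377 = 0.4709 mA.

I ≈ 0.471 mA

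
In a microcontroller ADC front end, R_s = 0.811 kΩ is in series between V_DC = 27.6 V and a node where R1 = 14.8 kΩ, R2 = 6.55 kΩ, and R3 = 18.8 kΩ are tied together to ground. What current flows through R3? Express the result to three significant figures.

I ≈ 1.20 mA

Combine the parallel branches: R_p = (1/14.8 + 1/6.55 + 1/18.8)⁻¹ = 3.657 kΩ.
V_A by voltage divider: V_A = 27.6 × 3.657/(0.811 + 3.657) = 22.59 V.
Branch current I = V_A/R3 = 22.59/18.8 = 1.202 mA.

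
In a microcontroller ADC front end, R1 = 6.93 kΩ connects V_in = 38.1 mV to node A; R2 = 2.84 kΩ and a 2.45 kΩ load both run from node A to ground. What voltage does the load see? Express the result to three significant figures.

V_out ≈ 6.08 mV

R2 ‖ R_L = (2.84 × 2.45)/(2.84 + 2.45) = 1.315 kΩ.
Now apply the divider: V_out = 38.1 × 0.1595 = 6.078 mV.
(Unloaded it would be 11.1 mV; the load pulls it down.)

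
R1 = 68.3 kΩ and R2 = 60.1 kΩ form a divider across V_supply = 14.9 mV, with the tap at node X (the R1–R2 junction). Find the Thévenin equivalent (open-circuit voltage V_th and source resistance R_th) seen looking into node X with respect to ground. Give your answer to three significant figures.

V_th ≈ 6.97 mV, R_th ≈ 32.0 kΩ

Open-circuit (no load on X): V_th = V_supply · R2/(R1 + R2) = 14.9 × 60.1/(68.30 + 60.1) = 6.974 mV.
Zeroing V_supply shorts the top of R1 to ground, so R_th = R1 ‖ R2 = 31.97 kΩ.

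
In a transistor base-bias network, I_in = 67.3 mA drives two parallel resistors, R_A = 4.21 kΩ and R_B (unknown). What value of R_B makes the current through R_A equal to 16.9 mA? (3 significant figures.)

R_B ≈ 1.41 kΩ

The fraction through R_A equals R_B/(R_A+R_B).
16.9/67.3 = R_B/(R_A + R_B) → R_B = R_A · (0.2511)/(1 − 0.2511) = 4.21 × 0.3353 = 1.412 kΩ.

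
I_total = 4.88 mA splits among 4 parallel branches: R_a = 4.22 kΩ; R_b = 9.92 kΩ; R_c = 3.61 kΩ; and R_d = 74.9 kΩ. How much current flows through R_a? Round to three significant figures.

I ≈ 1.84 mA

Total conductance ΣG = 1/4.22 + 1/9.92 + 1/3.61 + 1/74.9 = 0.6281 (units of 1/kΩ).
Current divider: I(R_a) = I_total · G_k/ΣG = 4.88 × (0.2370/0.6281) = 4.88 × 0.3773 = 1.841 mA.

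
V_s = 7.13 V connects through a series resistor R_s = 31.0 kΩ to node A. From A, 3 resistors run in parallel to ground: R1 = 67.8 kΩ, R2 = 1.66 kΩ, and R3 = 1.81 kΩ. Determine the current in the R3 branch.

Combine the parallel branches: R_p = (1/67.8 + 1/1.66 + 1/1.81)⁻¹ = 0.8550 kΩ.
Node voltage V_A = V_s · R_p/(R_s + R_p) = 7.13 × 0.02684 = 0.1914 V.
Branch current I = V_A/R3 = 0.1914/1.81 = 0.1057 mA.

I ≈ 0.106 mA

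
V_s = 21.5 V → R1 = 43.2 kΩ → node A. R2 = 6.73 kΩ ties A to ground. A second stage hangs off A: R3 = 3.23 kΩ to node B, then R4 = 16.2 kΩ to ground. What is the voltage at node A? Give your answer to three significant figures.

Node A sees R2 in parallel with the series input of stage 2, R3 + R4 = 19.43 kΩ.
Effective lower resistance at A: R2 ‖ 19.43 = 4.999 kΩ.
So V_A = 21.5 × 0.1037 = 2.230 V.

V_A ≈ 2.23 V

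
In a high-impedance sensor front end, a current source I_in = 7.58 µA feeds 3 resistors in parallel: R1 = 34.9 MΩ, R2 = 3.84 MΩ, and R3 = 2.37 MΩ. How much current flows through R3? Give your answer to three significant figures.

ΣG = 1/34.9 + 1/3.84 + 1/2.37 = 0.7110.
R3 takes the fraction G_k/ΣG = 0.4219/0.7110 = 0.5934, so I = 7.58 × 0.5934 = 4.498 µA.

I ≈ 4.50 µA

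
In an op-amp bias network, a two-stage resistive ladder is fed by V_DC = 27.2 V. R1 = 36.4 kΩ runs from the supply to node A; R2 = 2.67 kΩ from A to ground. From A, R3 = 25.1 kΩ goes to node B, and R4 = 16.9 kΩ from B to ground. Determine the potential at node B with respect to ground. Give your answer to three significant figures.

V_B ≈ 0.706 V

Looking into the second stage from A: R3 + R4 = 42.00 kΩ appears in parallel with R2.
R2 ‖ (R3+R4) = 2.510 kΩ.
V_A = 27.2 × 2.510/(36.4 + 2.510) = 1.755 V.
Stage 2 is unloaded, so V_B = V_A · R4/(R3+R4) = 1.755 × 16.9/42.00 = 0.7061 V.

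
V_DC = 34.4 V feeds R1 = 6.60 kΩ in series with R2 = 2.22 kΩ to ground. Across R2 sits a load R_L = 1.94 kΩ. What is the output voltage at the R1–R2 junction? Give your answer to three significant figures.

V_out ≈ 4.66 V

First combine the lower leg with the load: R2 ‖ R_L = 1.035 kΩ.
Then V_out = V_DC · R2'/(R1 + R2') = 34.4 × 1.035/7.635 = 4.664 V.
(Unloaded it would be 8.66 V; the load pulls it down.)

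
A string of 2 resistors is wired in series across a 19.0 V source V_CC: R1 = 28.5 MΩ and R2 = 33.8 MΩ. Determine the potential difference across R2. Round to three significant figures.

V ≈ 10.3 V

Series total: ΣR = 28.5 + 33.8 = 62.30 MΩ.
By the voltage-divider rule, V = 19.0 × 33.80/62.30 = 10.31 V.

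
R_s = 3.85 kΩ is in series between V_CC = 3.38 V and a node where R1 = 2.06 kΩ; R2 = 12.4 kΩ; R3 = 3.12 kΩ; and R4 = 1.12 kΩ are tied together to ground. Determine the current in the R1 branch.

I ≈ 0.209 mA

Parallel bank: R_p = 1/(1/2.06 + 1/12.4 + 1/3.12 + 1/1.12) = 0.5620 kΩ.
V_A by voltage divider: V_A = 3.38 × 0.5620/(3.85 + 0.5620) = 0.4305 V.
Branch current I = V_A/R1 = 0.4305/2.06 = 0.2090 mA.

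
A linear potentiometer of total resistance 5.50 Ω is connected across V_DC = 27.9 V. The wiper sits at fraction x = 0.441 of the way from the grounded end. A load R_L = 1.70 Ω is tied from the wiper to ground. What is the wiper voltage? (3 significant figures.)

V_out ≈ 6.84 V

The pot divides into 3.074 Ω above the wiper and 2.425 Ω below.
R_L loads the lower segment: effective lower R = 0.9995 Ω.
V_out = 27.9 × 0.9995/(3.074 + 0.9995) = 6.845 V.
(Unloaded: V_out = x·V_DC = 12.3 V.)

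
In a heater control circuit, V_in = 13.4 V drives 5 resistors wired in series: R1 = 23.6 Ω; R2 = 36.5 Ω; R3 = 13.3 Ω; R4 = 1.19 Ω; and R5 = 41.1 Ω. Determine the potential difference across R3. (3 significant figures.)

Total series resistance ΣR = 23.6 + 36.5 + 13.3 + 1.19 + 41.1 = 115.7 Ω.
By the voltage-divider rule, V = 13.4 × 13.30/115.7 = 1.540 V.

V ≈ 1.54 V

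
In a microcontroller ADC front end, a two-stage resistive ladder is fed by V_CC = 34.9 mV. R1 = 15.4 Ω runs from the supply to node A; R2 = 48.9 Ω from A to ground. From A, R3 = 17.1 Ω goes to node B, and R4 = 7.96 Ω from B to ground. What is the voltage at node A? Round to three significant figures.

The second stage (R3 + R4 = 25.06 Ω) loads node A in parallel with R2.
Effective lower resistance at A: R2 ‖ 25.06 = 16.57 Ω.
V_A = 34.9 × 16.57/(15.4 + 16.57) = 18.09 mV.

V_A ≈ 18.1 mV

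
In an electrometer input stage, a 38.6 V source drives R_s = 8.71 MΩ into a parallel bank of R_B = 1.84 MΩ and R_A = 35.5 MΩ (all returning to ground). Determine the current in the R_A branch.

Combine the parallel branches: R_p = (1/1.84 + 1/35.5)⁻¹ = 1.749 MΩ.
Node voltage V_A = V_DC · R_p/(R_s + R_p) = 38.6 × 0.1673 = 6.456 V.
I(R_A) = V_A / R_A = 6.456/35.5 = 0.1819 µA.
(Check via current divider: I_total = 3.690 µA; share G_k/ΣG = 0.04928 → same result.)

I ≈ 0.182 µA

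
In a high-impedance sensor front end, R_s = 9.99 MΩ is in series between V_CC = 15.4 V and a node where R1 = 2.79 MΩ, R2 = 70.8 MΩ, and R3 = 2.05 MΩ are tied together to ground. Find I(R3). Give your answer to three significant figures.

Combine the parallel branches: R_p = (1/2.79 + 1/70.8 + 1/2.05)⁻¹ = 1.162 MΩ.
V_A = 15.4 × 1.162/11.15 = 1.605 V.
I(R3) = V_A / R3 = 1.605/2.05 = 0.7829 µA.

I ≈ 0.783 µA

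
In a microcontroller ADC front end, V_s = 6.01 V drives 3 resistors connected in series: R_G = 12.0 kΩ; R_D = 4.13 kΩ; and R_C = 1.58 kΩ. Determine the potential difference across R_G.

V ≈ 4.07 V

ΣR = 12.0 + 4.13 + 1.58 = 17.71 kΩ.
Voltage divider: V = V_s · (12.00 / 17.71) = 6.01 × 0.6776 = 4.072 V.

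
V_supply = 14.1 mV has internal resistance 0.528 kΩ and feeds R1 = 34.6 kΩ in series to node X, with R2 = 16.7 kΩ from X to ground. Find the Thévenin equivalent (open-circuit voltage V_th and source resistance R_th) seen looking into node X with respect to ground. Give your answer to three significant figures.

V_th ≈ 4.54 mV, R_th ≈ 11.3 kΩ

R1' = 0.528 + 34.6 = 35.13 kΩ (source resistance + R1).
Open-circuit (no load on X): V_th = V_supply · R2/(R1' + R2) = 14.1 × 16.7/(35.13 + 16.7) = 4.543 mV.
Looking into X with the source shorted: R_th = R1'·R2/(R1'+R2) = 35.13 × 16.7/51.83 = 11.32 kΩ.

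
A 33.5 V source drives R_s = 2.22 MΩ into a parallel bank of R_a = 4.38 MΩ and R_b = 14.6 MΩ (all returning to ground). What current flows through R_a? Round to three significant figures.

I ≈ 4.61 µA

Equivalent of the parallel group: R_p = 3.369 MΩ.
V_A = 33.5 × 3.369/5.589 = 20.19 V.
I(R_a) = V_A / R_a = 20.19/4.38 = 4.611 µA.
(Equivalently: I_total = 5.994 µA, then current-divider fraction G_k/ΣG = 0.7692.)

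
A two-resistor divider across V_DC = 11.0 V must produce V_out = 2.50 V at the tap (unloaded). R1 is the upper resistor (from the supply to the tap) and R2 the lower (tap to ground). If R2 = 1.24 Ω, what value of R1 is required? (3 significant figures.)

The divider ratio is R2/(R1+R2) = 2.50/11.0 = 0.2273.
Rearranging, R1 = R2·(1−k)/k = 1.24 × 3.400 = 4.216 Ω.

R1 ≈ 4.22 Ω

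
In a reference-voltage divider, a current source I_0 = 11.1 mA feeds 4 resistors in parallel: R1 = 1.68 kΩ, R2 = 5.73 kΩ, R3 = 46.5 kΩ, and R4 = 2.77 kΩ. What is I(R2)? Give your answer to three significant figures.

ΣG = 1/1.68 + 1/5.73 + 1/46.5 + 1/2.77 = 1.152.
Current divider: I(R2) = I_0 · G_k/ΣG = 11.1 × (0.1745/1.152) = 11.1 × 0.1515 = 1.681 mA.

I ≈ 1.68 mA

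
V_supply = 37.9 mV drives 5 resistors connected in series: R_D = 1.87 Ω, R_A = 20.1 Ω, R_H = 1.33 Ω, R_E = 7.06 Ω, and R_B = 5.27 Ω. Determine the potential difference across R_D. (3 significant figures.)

ΣR = 1.87 + 20.1 + 1.33 + 7.06 + 5.27 = 35.63 Ω.
Voltage divider: V = V_supply · (1.870 / 35.63) = 37.9 × 0.05248 = 1.989 mV.

V ≈ 1.99 mV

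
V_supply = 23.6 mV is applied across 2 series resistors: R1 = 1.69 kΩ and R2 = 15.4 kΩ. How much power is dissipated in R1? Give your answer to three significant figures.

P ≈ 3.22 nW

The common current is I = 23.6/17.09 = 1.381 µA.
P = I²R = 1.907 × 1.69 = 3.223 nW.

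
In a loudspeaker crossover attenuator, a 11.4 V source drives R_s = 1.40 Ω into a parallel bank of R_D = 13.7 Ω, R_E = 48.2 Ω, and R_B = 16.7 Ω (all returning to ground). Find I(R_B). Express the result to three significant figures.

Combine the parallel branches: R_p = (1/13.7 + 1/48.2 + 1/16.7)⁻¹ = 6.510 Ω.
V_A by voltage divider: V_A = 11.4 × 6.510/(1.40 + 6.510) = 9.382 V.
Branch current I = V_A/R_B = 9.382/16.7 = 0.5618 A.
(Equivalently: I_total = 1.441 A, then current-divider fraction G_k/ΣG = 0.3898.)

I ≈ 0.562 A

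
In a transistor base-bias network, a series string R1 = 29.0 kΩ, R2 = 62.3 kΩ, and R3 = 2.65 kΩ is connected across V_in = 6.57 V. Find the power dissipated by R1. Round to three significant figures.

Series current I = V_in/ΣR = 6.57/93.95 = 0.06993 mA.
P(R1) = I²·R1 = (0.06993)² × 29.0 = 0.1418 mW.

P ≈ 0.142 mW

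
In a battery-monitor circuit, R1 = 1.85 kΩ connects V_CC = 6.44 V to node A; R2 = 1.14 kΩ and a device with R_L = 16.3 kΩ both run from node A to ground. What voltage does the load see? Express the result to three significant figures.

V_out ≈ 2.35 V

First combine the lower leg with the load: R2 ‖ R_L = 1.065 kΩ.
Voltage divider with the loaded lower leg: V_out = 6.44 × 1.065/(1.85 + 1.065) = 6.44 × 0.3655 = 2.354 V.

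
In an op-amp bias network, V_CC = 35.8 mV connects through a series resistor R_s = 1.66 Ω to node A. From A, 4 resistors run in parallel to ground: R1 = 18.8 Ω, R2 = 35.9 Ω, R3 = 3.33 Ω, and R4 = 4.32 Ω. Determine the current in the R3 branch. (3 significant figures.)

I ≈ 5.33 mA

Parallel bank: R_p = 1/(1/18.8 + 1/35.9 + 1/3.33 + 1/4.32) = 1.632 Ω.
Node voltage V_A = V_CC · R_p/(R_s + R_p) = 35.8 × 0.4957 = 17.75 mV.
I(R3) = V_A / R3 = 17.75/3.33 = 5.329 mA.
(Equivalently: I_total = 10.88 mA, then current-divider fraction G_k/ΣG = 0.4900.)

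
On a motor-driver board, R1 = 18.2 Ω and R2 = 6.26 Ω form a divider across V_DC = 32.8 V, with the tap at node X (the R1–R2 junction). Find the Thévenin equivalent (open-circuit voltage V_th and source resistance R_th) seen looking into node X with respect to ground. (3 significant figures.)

With X open, the divider is unloaded: V_th = 32.8 × 6.26/24.46 = 8.394 V.
Zeroing V_DC shorts the top of R1 to ground, so R_th = R1 ‖ R2 = 4.658 Ω.

V_th ≈ 8.39 V, R_th ≈ 4.66 Ω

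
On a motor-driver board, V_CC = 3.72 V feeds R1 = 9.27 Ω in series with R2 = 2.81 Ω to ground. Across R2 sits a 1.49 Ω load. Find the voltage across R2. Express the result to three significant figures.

R2 ‖ R_L = (2.81 × 1.49)/(2.81 + 1.49) = 0.9737 Ω.
Voltage divider with the loaded lower leg: V_out = 3.72 × 0.9737/(9.27 + 0.9737) = 3.72 × 0.09505 = 0.3536 V.
(Unloaded it would be 0.865 V; the load pulls it down.)

V_out ≈ 0.354 V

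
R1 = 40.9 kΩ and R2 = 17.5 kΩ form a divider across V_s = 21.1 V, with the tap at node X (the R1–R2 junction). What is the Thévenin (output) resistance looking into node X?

Looking into X with the source shorted: R_th = R1·R2/(R1+R2) = 40.90 × 17.5/58.40 = 12.26 kΩ.

R_th ≈ 12.3 kΩ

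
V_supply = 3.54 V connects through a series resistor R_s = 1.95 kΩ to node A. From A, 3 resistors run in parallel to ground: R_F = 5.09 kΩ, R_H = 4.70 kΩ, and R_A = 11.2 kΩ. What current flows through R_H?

I ≈ 0.382 mA

Equivalent of the parallel group: R_p = 2.006 kΩ.
V_A by voltage divider: V_A = 3.54 × 2.006/(1.95 + 2.006) = 1.795 V.
Branch current I = V_A/R_H = 1.795/4.70 = 0.3819 mA.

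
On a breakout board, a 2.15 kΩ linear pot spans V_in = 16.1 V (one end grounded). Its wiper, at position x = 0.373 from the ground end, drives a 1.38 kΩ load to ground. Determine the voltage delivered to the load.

Lower segment x·R_p = 0.8019 kΩ; upper segment (1−x)·R_p = 1.348 kΩ.
R_L loads the lower segment: effective lower R = 0.5072 kΩ.
Loaded-divider output: V_out = 16.1 × 0.2734 = 4.402 V.
(Unloaded: V_out = x·V_in = 6.01 V.)

V_out ≈ 4.40 V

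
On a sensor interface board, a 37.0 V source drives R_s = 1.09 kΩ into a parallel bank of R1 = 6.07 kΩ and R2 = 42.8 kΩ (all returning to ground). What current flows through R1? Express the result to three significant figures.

Equivalent of the parallel group: R_p = 5.316 kΩ.
V_A = 37.0 × 5.316/6.406 = 30.70 V.
I(R1) = V_A / R1 = 30.70/6.07 = 5.058 mA.

I ≈ 5.06 mA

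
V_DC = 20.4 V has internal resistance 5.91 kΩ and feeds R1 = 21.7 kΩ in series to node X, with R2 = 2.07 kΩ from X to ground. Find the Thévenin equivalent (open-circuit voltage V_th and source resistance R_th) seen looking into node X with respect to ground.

V_th ≈ 1.42 V, R_th ≈ 1.93 kΩ

R1' = 5.91 + 21.7 = 27.61 kΩ (source resistance + R1).
With X open, the divider is unloaded: V_th = 20.4 × 2.07/29.68 = 1.423 V.
Looking into X with the source shorted: R_th = R1'·R2/(R1'+R2) = 27.61 × 2.07/29.68 = 1.926 kΩ.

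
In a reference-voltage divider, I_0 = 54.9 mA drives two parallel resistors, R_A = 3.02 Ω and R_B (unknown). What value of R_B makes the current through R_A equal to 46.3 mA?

R_B ≈ 16.3 Ω

The fraction through R_A equals R_B/(R_A+R_B).
With f = 0.8434, R_B = R_A · f/(1−f) = 3.02 × 5.384 = 16.26 Ω.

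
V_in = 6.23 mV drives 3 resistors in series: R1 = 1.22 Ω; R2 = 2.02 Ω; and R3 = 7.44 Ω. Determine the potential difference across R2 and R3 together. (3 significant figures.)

V ≈ 5.52 mV

Series total: ΣR = 1.22 + 2.02 + 7.44 = 10.68 Ω.
R_{R2..R3} = 2.02 + 7.44 = 9.460 Ω.
By the voltage-divider rule, V = 6.23 × 9.460/10.68 = 5.518 mV.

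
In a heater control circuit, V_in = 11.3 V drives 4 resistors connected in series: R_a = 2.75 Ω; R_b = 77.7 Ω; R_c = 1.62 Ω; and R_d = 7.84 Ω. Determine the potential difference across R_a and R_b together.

Series total: ΣR = 2.75 + 77.7 + 1.62 + 7.84 = 89.91 Ω.
R_{R_a..R_b} = 2.75 + 77.7 = 80.45 Ω.
Voltage divider: V = V_in · (80.45 / 89.91) = 11.3 × 0.8948 = 10.11 V.

V ≈ 10.1 V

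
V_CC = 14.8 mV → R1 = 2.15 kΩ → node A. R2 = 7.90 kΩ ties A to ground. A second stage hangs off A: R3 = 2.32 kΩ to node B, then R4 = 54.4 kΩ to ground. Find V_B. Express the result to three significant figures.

Node A sees R2 in parallel with the series input of stage 2, R3 + R4 = 56.72 kΩ.
Effective lower resistance at A: R2 ‖ 56.72 = 6.934 kΩ.
V_A = 14.8 × 6.934/(2.15 + 6.934) = 11.30 mV.
Then the unloaded second divider: V_B = V_A × R4/(R3+R4) = 11.30 × 0.9591 = 10.84 mV.

V_B ≈ 10.8 mV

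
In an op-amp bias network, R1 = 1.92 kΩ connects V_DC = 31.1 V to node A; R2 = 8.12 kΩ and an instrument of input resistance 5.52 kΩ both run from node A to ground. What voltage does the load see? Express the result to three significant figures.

R2 ‖ R_L = (8.12 × 5.52)/(8.12 + 5.52) = 3.286 kΩ.
Then V_out = V_DC · R2'/(R1 + R2') = 31.1 × 3.286/5.206 = 19.63 V.

V_out ≈ 19.6 V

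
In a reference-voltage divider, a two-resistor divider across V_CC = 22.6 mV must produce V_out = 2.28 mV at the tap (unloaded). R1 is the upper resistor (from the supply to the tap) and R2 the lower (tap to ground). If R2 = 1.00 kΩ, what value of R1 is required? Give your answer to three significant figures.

R1 ≈ 8.91 kΩ

The divider ratio is R2/(R1+R2) = 2.28/22.6 = 0.1009.
So R1 = R2 · (V_CC/V_out − 1) = 1.00 × (22.6/2.28 − 1) = 1.00 × 8.912 = 8.912 kΩ.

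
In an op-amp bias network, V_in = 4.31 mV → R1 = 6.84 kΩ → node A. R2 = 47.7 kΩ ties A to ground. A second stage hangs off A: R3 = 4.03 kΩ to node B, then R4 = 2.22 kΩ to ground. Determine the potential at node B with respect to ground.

V_B ≈ 0.684 mV

Looking into the second stage from A: R3 + R4 = 6.250 kΩ appears in parallel with R2.
Effective lower resistance at A: R2 ‖ 6.250 = 5.526 kΩ.
V_A = 4.31 × 5.526/(6.84 + 5.526) = 1.926 mV.
Then the unloaded second divider: V_B = V_A × R4/(R3+R4) = 1.926 × 0.3552 = 0.6841 mV.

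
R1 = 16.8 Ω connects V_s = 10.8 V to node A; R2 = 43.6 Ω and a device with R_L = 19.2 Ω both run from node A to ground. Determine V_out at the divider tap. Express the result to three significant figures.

First combine the lower leg with the load: R2 ‖ R_L = 13.33 Ω.
Now apply the divider: V_out = 10.8 × 0.4424 = 4.778 V.

V_out ≈ 4.78 V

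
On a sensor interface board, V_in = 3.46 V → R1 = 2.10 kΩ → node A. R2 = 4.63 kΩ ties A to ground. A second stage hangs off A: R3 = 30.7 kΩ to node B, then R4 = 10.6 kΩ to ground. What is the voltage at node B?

Looking into the second stage from A: R3 + R4 = 41.30 kΩ appears in parallel with R2.
Effective lower resistance at A: R2 ‖ 41.30 = 4.163 kΩ.
V_A = 3.46 × 4.163/(2.10 + 4.163) = 2.300 V.
V_B = V_A × 0.2567 = 0.5903 V.

V_B ≈ 0.590 V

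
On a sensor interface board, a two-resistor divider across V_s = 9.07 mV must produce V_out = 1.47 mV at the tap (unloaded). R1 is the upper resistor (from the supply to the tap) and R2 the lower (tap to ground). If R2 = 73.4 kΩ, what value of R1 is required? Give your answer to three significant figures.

V_out/V_s = R2/(R1+R2) = 0.1621.
Rearranging, R1 = R2·(1−k)/k = 73.4 × 5.170 = 379.5 kΩ.

R1 ≈ 379 kΩ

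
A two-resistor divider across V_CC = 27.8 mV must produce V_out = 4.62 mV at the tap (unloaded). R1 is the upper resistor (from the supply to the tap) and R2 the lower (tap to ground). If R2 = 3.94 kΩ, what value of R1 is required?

V_out/V_CC = R2/(R1+R2) = 0.1662.
Rearranging, R1 = R2·(1−k)/k = 3.94 × 5.017 = 19.77 kΩ.

R1 ≈ 19.8 kΩ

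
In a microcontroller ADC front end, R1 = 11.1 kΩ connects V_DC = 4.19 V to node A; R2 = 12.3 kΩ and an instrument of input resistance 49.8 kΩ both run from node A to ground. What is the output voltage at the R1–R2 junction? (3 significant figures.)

R2 ‖ R_L = (12.3 × 49.8)/(12.3 + 49.8) = 9.864 kΩ.
Voltage divider with the loaded lower leg: V_out = 4.19 × 9.864/(11.1 + 9.864) = 4.19 × 0.4705 = 1.971 V.
(Unloaded it would be 2.20 V; the load pulls it down.)

V_out ≈ 1.97 V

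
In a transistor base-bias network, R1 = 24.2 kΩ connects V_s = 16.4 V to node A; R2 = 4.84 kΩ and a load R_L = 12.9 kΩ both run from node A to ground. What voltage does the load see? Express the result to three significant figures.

The load sits in parallel with R2, giving an effective lower resistance R2' = R2·R_L/(R2+R_L) = 3.520 kΩ.
Then V_out = V_s · R2'/(R1 + R2') = 16.4 × 3.520/27.72 = 2.082 V.
(Unloaded it would be 2.73 V; the load pulls it down.)

V_out ≈ 2.08 V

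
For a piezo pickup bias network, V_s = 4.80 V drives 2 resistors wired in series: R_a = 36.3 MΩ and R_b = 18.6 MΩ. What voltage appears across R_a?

Series total: ΣR = 36.3 + 18.6 = 54.90 MΩ.
By the voltage-divider rule, V = 4.80 × 36.30/54.90 = 3.174 V.

V ≈ 3.17 V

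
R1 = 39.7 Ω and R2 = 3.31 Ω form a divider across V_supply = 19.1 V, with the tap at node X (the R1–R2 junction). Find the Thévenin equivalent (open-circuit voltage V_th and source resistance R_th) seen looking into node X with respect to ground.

V_th ≈ 1.47 V, R_th ≈ 3.06 Ω

V_th is the unloaded tap voltage: V_supply · R2/(R1+R2) = 19.1 × 0.07696 = 1.470 V.
With V_supply suppressed (replaced by a short), R_th = R1 ‖ R2 = (39.70 × 3.31)/(39.70 + 3.31) = 3.055 Ω.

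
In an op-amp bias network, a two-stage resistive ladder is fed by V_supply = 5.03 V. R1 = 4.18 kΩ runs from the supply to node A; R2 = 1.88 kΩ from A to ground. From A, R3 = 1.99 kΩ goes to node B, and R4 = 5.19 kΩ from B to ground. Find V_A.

Node A sees R2 in parallel with the series input of stage 2, R3 + R4 = 7.180 kΩ.
Effective lower resistance at A: R2 ‖ 7.180 = 1.490 kΩ.
V_A = 5.03 × 1.490/(4.18 + 1.490) = 1.322 V.

V_A ≈ 1.32 V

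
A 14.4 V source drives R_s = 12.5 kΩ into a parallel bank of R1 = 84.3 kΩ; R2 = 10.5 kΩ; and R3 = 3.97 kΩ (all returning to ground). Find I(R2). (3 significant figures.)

I ≈ 0.250 mA

Equivalent of the parallel group: R_p = 2.786 kΩ.
V_A = 14.4 × 2.786/15.29 = 2.624 V.
I(R2) = V_A / R2 = 2.624/10.5 = 0.2499 mA.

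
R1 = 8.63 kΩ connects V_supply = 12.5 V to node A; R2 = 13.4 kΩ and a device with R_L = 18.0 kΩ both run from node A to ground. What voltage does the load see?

V_out ≈ 5.89 V

First combine the lower leg with the load: R2 ‖ R_L = 7.682 kΩ.
Then V_out = V_supply · R2'/(R1 + R2') = 12.5 × 7.682/16.31 = 5.887 V.
(Unloaded it would be 7.60 V; the load pulls it down.)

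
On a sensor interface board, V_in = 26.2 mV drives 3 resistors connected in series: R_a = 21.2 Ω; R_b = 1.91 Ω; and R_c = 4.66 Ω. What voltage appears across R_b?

V ≈ 1.80 mV

Total series resistance ΣR = 21.2 + 1.91 + 4.66 = 27.77 Ω.
V = V_in · R/ΣR = 26.2 × 0.06878 = 1.802 mV.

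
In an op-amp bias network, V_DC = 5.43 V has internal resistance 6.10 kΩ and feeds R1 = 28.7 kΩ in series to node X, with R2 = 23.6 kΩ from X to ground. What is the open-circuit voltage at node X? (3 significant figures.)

V_th ≈ 2.19 V

R1' = 6.10 + 28.7 = 34.80 kΩ (source resistance + R1).
Open-circuit (no load on X): V_th = V_DC · R2/(R1' + R2) = 5.43 × 23.6/(34.80 + 23.6) = 2.194 V.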